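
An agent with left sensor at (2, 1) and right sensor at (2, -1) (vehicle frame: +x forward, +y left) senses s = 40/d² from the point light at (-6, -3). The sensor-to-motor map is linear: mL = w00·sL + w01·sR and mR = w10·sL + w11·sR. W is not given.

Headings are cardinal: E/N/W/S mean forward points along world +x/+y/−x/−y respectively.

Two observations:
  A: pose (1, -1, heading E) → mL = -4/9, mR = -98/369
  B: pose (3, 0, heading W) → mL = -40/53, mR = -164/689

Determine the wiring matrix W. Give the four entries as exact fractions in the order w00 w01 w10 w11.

-1 0 1/2 -1

obs A: pose=(1,-1,E) → sL=4/9, sR=20/41, mL=-4/9, mR=-98/369
obs B: pose=(3,0,W) → sL=40/53, sR=8/13, mL=-40/53, mR=-164/689
sensor matrix S = [[4/9, 20/41], [40/53, 8/13]]; det S = -24064/254241
solve [mL_A; mL_B] = S·[w00; w01] and [mR_A; mR_B] = S·[w10; w11]:
  w00 = -1, w01 = 0, w10 = 1/2, w11 = -1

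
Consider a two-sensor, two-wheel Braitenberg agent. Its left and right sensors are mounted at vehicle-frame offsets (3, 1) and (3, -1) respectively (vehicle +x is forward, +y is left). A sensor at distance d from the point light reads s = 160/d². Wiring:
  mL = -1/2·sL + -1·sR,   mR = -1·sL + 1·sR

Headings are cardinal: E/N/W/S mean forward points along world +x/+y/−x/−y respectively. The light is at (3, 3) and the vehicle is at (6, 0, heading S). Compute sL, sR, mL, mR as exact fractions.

40/13 4 -72/13 12/13

left sensor world pos  = (7, -3); dL² = 52
right sensor world pos = (5, -3); dR² = 40
sL = 160/52 = 40/13
sR = 160/40 = 4
mL = -1/2·sL + -1·sR = -72/13
mR = -1·sL + 1·sR = 12/13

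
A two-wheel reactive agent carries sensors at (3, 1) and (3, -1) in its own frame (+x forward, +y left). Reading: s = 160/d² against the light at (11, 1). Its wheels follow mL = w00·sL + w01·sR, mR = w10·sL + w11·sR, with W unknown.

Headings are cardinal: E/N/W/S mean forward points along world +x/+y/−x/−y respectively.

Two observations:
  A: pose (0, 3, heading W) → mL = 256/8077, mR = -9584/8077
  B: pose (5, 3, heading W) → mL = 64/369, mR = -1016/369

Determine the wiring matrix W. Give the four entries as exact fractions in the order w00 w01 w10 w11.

1 -1 -1/2 -1

obs A: pose=(0,3,W) → sL=160/197, sR=32/41, mL=256/8077, mR=-9584/8077
obs B: pose=(5,3,W) → sL=80/41, sR=16/9, mL=64/369, mR=-1016/369
sensor matrix S = [[160/197, 32/41], [80/41, 16/9]]; det S = -235520/2980413
solve [mL_A; mL_B] = S·[w00; w01] and [mR_A; mR_B] = S·[w10; w11]:
  w00 = 1, w01 = -1, w10 = -1/2, w11 = -1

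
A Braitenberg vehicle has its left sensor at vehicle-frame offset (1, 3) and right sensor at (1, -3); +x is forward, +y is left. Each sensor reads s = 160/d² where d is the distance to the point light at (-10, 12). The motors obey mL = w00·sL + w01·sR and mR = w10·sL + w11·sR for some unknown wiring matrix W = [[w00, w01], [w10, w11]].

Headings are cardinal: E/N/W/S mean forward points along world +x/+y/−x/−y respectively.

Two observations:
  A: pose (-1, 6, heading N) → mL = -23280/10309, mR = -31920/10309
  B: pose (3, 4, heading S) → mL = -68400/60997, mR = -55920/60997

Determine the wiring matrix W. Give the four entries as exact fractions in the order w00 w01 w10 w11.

obs A: pose=(-1,6,N) → sL=160/61, sR=160/169, mL=-23280/10309, mR=-31920/10309
obs B: pose=(3,4,S) → sL=160/337, sR=160/181, mL=-68400/60997, mR=-55920/60997
sensor matrix S = [[160/61, 160/169], [160/337, 160/181]]; det S = 1175347200/628818073
solve [mL_A; mL_B] = S·[w00; w01] and [mR_A; mR_B] = S·[w10; w11]:
  w00 = -1/2, w01 = -1, w10 = -1, w11 = -1/2

-1/2 -1 -1 -1/2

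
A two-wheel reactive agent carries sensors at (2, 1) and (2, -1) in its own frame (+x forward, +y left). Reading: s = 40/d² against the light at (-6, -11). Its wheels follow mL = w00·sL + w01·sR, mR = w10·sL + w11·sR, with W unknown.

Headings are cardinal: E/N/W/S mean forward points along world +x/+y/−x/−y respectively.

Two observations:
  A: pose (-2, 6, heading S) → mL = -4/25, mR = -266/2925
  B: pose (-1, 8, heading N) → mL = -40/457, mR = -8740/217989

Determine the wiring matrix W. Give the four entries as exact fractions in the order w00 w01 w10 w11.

obs A: pose=(-2,6,S) → sL=4/25, sR=20/117, mL=-4/25, mR=-266/2925
obs B: pose=(-1,8,N) → sL=40/457, sR=40/477, mL=-40/457, mR=-8740/217989
sensor matrix S = [[4/25, 20/117], [40/457, 40/477]]; det S = -2432/1574365
solve [mL_A; mL_B] = S·[w00; w01] and [mR_A; mR_B] = S·[w10; w11]:
  w00 = -1, w01 = 0, w10 = 1/2, w11 = -1

-1 0 1/2 -1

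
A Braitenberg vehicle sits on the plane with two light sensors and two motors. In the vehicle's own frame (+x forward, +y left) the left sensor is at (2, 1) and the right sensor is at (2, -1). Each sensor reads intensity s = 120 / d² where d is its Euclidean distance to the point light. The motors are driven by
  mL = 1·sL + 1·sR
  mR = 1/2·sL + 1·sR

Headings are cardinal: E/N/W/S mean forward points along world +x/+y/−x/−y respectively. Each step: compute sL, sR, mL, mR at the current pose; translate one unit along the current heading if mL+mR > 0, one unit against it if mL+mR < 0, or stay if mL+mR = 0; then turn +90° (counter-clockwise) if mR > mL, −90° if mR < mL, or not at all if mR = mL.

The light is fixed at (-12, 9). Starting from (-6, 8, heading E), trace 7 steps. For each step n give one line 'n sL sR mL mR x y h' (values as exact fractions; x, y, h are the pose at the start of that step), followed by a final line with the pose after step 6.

n=0: pose=(-6,8,E); sL=15/8, sR=30/17; mL=495/136, mR=735/272; mL+mR=1725/272 → advance +1; mR−mL=-15/16 → turn -1·90°
n=1: pose=(-5,8,S); sL=120/73, sR=8/3; mL=944/219, mR=764/219; mL+mR=1708/219 → advance +1; mR−mL=-60/73 → turn -1·90°
n=2: pose=(-5,7,W); sL=60/17, sR=60/13; mL=1800/221, mR=1410/221; mL+mR=3210/221 → advance +1; mR−mL=-30/17 → turn -1·90°
n=3: pose=(-6,7,N); sL=24/5, sR=120/49; mL=1776/245, mR=1188/245; mL+mR=2964/245 → advance +1; mR−mL=-12/5 → turn -1·90°
n=4: pose=(-6,8,E); sL=15/8, sR=30/17; mL=495/136, mR=735/272; mL+mR=1725/272 → advance +1; mR−mL=-15/16 → turn -1·90°
n=5: pose=(-5,8,S); sL=120/73, sR=8/3; mL=944/219, mR=764/219; mL+mR=1708/219 → advance +1; mR−mL=-60/73 → turn -1·90°
n=6: pose=(-5,7,W); sL=60/17, sR=60/13; mL=1800/221, mR=1410/221; mL+mR=3210/221 → advance +1; mR−mL=-30/17 → turn -1·90°

0 15/8 30/17 495/136 735/272 -6 8 E
1 120/73 8/3 944/219 764/219 -5 8 S
2 60/17 60/13 1800/221 1410/221 -5 7 W
3 24/5 120/49 1776/245 1188/245 -6 7 N
4 15/8 30/17 495/136 735/272 -6 8 E
5 120/73 8/3 944/219 764/219 -5 8 S
6 60/17 60/13 1800/221 1410/221 -5 7 W
final -6 7 N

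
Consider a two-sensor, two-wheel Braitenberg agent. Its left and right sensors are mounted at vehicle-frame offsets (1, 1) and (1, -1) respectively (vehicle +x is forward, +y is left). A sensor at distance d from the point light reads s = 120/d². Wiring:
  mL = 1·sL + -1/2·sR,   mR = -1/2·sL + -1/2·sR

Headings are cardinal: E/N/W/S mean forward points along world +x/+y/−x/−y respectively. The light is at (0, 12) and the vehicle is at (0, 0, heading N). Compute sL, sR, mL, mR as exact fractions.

60/61 60/61 30/61 -60/61

left sensor world pos  = (-1, 1); dL² = 122
right sensor world pos = (1, 1); dR² = 122
sL = 120/122 = 60/61
sR = 120/122 = 60/61
mL = 1·sL + -1/2·sR = 30/61
mR = -1/2·sL + -1/2·sR = -60/61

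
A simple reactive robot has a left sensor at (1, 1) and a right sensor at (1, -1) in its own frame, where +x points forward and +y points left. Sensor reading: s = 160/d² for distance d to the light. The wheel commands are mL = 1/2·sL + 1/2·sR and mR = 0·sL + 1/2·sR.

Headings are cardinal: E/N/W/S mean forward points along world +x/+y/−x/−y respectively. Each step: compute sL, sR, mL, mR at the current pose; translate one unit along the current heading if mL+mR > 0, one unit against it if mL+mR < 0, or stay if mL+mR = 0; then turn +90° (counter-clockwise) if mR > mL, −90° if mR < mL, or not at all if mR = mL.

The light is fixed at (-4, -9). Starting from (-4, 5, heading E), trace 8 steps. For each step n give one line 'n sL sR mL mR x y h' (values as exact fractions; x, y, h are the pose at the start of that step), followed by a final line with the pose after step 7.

0 80/113 16/17 1584/1921 8/17 -4 5 E
1 160/173 160/169 27360/29237 80/169 -3 5 S
2 10/9 40/49 425/441 20/49 -3 4 W
3 160/197 160/197 160/197 80/197 -4 4 N
4 80/113 16/17 1584/1921 8/17 -4 5 E
5 160/173 160/169 27360/29237 80/169 -3 5 S
6 10/9 40/49 425/441 20/49 -3 4 W
7 160/197 160/197 160/197 80/197 -4 4 N
final -4 5 E

n=0: pose=(-4,5,E); sL=80/113, sR=16/17; mL=1584/1921, mR=8/17; mL+mR=2488/1921 → advance +1; mR−mL=-40/113 → turn -1·90°
n=1: pose=(-3,5,S); sL=160/173, sR=160/169; mL=27360/29237, mR=80/169; mL+mR=41200/29237 → advance +1; mR−mL=-80/173 → turn -1·90°
n=2: pose=(-3,4,W); sL=10/9, sR=40/49; mL=425/441, mR=20/49; mL+mR=605/441 → advance +1; mR−mL=-5/9 → turn -1·90°
n=3: pose=(-4,4,N); sL=160/197, sR=160/197; mL=160/197, mR=80/197; mL+mR=240/197 → advance +1; mR−mL=-80/197 → turn -1·90°
n=4: pose=(-4,5,E); sL=80/113, sR=16/17; mL=1584/1921, mR=8/17; mL+mR=2488/1921 → advance +1; mR−mL=-40/113 → turn -1·90°
n=5: pose=(-3,5,S); sL=160/173, sR=160/169; mL=27360/29237, mR=80/169; mL+mR=41200/29237 → advance +1; mR−mL=-80/173 → turn -1·90°
n=6: pose=(-3,4,W); sL=10/9, sR=40/49; mL=425/441, mR=20/49; mL+mR=605/441 → advance +1; mR−mL=-5/9 → turn -1·90°
n=7: pose=(-4,4,N); sL=160/197, sR=160/197; mL=160/197, mR=80/197; mL+mR=240/197 → advance +1; mR−mL=-80/197 → turn -1·90°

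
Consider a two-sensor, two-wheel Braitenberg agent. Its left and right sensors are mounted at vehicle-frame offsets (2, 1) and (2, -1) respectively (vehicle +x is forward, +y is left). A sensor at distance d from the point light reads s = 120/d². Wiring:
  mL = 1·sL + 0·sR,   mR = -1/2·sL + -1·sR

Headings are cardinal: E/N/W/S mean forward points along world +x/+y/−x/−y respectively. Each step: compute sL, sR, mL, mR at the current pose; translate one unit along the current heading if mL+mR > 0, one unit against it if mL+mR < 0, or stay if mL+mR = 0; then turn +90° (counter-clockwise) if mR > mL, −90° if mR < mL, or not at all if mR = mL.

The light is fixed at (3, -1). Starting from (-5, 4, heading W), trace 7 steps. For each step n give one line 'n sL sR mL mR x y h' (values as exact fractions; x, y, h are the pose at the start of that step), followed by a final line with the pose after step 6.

n=0: pose=(-5,4,W); sL=30/29, sR=15/17; mL=30/29, mR=-690/493; mL+mR=-180/493 → advance -1; mR−mL=-1200/493 → turn -1·90°
n=1: pose=(-4,4,N); sL=120/113, sR=24/17; mL=120/113, mR=-3732/1921; mL+mR=-1692/1921 → advance -1; mR−mL=-5772/1921 → turn -1·90°
n=2: pose=(-4,3,E); sL=12/5, sR=60/17; mL=12/5, mR=-402/85; mL+mR=-198/85 → advance -1; mR−mL=-606/85 → turn -1·90°
n=3: pose=(-5,3,S); sL=120/53, sR=24/17; mL=120/53, mR=-2292/901; mL+mR=-252/901 → advance -1; mR−mL=-4332/901 → turn -1·90°
n=4: pose=(-5,4,W); sL=30/29, sR=15/17; mL=30/29, mR=-690/493; mL+mR=-180/493 → advance -1; mR−mL=-1200/493 → turn -1·90°
n=5: pose=(-4,4,N); sL=120/113, sR=24/17; mL=120/113, mR=-3732/1921; mL+mR=-1692/1921 → advance -1; mR−mL=-5772/1921 → turn -1·90°
n=6: pose=(-4,3,E); sL=12/5, sR=60/17; mL=12/5, mR=-402/85; mL+mR=-198/85 → advance -1; mR−mL=-606/85 → turn -1·90°

0 30/29 15/17 30/29 -690/493 -5 4 W
1 120/113 24/17 120/113 -3732/1921 -4 4 N
2 12/5 60/17 12/5 -402/85 -4 3 E
3 120/53 24/17 120/53 -2292/901 -5 3 S
4 30/29 15/17 30/29 -690/493 -5 4 W
5 120/113 24/17 120/113 -3732/1921 -4 4 N
6 12/5 60/17 12/5 -402/85 -4 3 E
final -5 3 S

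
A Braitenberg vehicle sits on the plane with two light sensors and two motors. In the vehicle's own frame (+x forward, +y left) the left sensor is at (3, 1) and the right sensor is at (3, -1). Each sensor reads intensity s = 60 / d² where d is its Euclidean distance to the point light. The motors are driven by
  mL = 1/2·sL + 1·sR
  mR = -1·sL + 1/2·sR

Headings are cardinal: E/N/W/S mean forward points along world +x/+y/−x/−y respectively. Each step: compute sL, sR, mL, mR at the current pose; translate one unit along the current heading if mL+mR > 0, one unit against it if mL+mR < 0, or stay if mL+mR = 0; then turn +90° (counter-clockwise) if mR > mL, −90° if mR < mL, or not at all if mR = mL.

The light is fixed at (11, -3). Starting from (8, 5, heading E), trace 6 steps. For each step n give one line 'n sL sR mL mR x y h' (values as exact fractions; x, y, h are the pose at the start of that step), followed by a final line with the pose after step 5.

0 20/27 60/49 2110/1323 -170/1323 8 5 E
1 30/13 30/17 645/221 -315/221 9 5 S
2 60/61 60/89 6330/5429 -3510/5429 9 4 W
3 15/29 15/26 315/377 -345/1508 8 4 N
4 20/27 60/49 2110/1323 -170/1323 8 5 E
5 30/13 30/17 645/221 -315/221 9 5 S
final 9 4 W

n=0: pose=(8,5,E); sL=20/27, sR=60/49; mL=2110/1323, mR=-170/1323; mL+mR=1940/1323 → advance +1; mR−mL=-760/441 → turn -1·90°
n=1: pose=(9,5,S); sL=30/13, sR=30/17; mL=645/221, mR=-315/221; mL+mR=330/221 → advance +1; mR−mL=-960/221 → turn -1·90°
n=2: pose=(9,4,W); sL=60/61, sR=60/89; mL=6330/5429, mR=-3510/5429; mL+mR=2820/5429 → advance +1; mR−mL=-9840/5429 → turn -1·90°
n=3: pose=(8,4,N); sL=15/29, sR=15/26; mL=315/377, mR=-345/1508; mL+mR=915/1508 → advance +1; mR−mL=-1605/1508 → turn -1·90°
n=4: pose=(8,5,E); sL=20/27, sR=60/49; mL=2110/1323, mR=-170/1323; mL+mR=1940/1323 → advance +1; mR−mL=-760/441 → turn -1·90°
n=5: pose=(9,5,S); sL=30/13, sR=30/17; mL=645/221, mR=-315/221; mL+mR=330/221 → advance +1; mR−mL=-960/221 → turn -1·90°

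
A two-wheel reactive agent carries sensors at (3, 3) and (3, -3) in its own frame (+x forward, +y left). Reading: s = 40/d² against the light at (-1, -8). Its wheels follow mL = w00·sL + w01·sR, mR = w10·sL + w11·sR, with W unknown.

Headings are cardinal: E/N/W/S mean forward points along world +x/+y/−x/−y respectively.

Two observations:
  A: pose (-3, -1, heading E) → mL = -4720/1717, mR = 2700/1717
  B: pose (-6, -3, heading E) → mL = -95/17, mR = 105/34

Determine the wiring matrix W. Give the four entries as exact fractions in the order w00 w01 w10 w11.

obs A: pose=(-3,-1,E) → sL=40/101, sR=40/17, mL=-4720/1717, mR=2700/1717
obs B: pose=(-6,-3,E) → sL=10/17, sR=5, mL=-95/17, mR=105/34
sensor matrix S = [[40/101, 40/17], [10/17, 5]]; det S = 17400/29189
solve [mL_A; mL_B] = S·[w00; w01] and [mR_A; mR_B] = S·[w10; w11]:
  w00 = -1, w01 = -1, w10 = 1, w11 = 1/2

-1 -1 1 1/2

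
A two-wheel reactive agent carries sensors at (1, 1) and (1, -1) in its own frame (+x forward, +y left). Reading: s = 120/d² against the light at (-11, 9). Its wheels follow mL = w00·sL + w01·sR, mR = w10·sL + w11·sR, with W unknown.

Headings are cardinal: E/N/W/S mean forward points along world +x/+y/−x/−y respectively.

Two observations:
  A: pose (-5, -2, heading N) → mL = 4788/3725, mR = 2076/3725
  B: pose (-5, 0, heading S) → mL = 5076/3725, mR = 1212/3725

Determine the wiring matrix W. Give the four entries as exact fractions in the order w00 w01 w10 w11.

1/2 1 1 -1/2

obs A: pose=(-5,-2,N) → sL=24/25, sR=120/149, mL=4788/3725, mR=2076/3725
obs B: pose=(-5,0,S) → sL=120/149, sR=24/25, mL=5076/3725, mR=1212/3725
sensor matrix S = [[24/25, 120/149], [120/149, 24/25]]; det S = 3787776/13875625
solve [mL_A; mL_B] = S·[w00; w01] and [mR_A; mR_B] = S·[w10; w11]:
  w00 = 1/2, w01 = 1, w10 = 1, w11 = -1/2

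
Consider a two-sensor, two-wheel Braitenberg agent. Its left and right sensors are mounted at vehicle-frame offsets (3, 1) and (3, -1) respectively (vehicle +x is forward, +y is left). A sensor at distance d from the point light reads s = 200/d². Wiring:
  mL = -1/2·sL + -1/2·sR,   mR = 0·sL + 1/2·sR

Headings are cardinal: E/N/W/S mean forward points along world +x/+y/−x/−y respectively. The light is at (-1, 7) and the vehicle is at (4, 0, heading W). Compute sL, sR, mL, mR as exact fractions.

50/17 5 -135/34 5/2

left sensor world pos  = (1, -1); dL² = 68
right sensor world pos = (1, 1); dR² = 40
sL = 200/68 = 50/17
sR = 200/40 = 5
mL = -1/2·sL + -1/2·sR = -135/34
mR = 0·sL + 1/2·sR = 5/2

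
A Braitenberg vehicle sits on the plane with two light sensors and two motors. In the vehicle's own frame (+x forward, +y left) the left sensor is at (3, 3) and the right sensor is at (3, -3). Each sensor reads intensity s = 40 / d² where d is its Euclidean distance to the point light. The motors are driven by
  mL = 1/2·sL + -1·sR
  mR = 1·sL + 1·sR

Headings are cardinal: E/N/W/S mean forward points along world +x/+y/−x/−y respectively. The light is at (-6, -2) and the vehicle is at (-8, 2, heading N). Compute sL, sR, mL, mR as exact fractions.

20/37 4/5 -98/185 248/185

left sensor world pos  = (-11, 5); dL² = 74
right sensor world pos = (-5, 5); dR² = 50
sL = 40/74 = 20/37
sR = 40/50 = 4/5
mL = 1/2·sL + -1·sR = -98/185
mR = 1·sL + 1·sR = 248/185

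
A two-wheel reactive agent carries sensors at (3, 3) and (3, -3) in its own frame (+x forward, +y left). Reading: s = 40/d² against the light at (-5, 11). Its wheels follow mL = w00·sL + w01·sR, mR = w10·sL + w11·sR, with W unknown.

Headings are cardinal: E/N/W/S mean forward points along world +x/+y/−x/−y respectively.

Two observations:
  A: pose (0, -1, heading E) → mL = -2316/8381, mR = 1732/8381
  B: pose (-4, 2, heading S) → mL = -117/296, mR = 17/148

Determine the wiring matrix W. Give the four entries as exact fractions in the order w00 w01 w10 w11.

-1/2 -1 1 -1/2

obs A: pose=(0,-1,E) → sL=8/29, sR=40/289, mL=-2316/8381, mR=1732/8381
obs B: pose=(-4,2,S) → sL=1/4, sR=10/37, mL=-117/296, mR=17/148
sensor matrix S = [[8/29, 40/289], [1/4, 10/37]]; det S = 12390/310097
solve [mL_A; mL_B] = S·[w00; w01] and [mR_A; mR_B] = S·[w10; w11]:
  w00 = -1/2, w01 = -1, w10 = 1, w11 = -1/2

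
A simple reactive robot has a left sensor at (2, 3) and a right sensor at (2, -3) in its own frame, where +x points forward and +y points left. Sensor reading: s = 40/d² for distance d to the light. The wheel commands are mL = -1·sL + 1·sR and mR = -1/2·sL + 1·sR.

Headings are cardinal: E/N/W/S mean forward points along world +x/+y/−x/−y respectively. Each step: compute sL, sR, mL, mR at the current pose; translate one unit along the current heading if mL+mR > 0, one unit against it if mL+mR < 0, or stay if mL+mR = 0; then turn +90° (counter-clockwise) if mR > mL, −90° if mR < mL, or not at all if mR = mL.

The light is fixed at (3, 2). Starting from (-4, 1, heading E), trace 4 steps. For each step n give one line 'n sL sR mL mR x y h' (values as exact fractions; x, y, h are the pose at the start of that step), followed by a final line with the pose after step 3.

n=0: pose=(-4,1,E); sL=40/29, sR=40/41; mL=-480/1189, mR=340/1189; mL+mR=-140/1189 → advance -1; mR−mL=20/29 → turn +1·90°
n=1: pose=(-5,1,N); sL=20/61, sR=20/13; mL=960/793, mR=1090/793; mL+mR=2050/793 → advance +1; mR−mL=10/61 → turn +1·90°
n=2: pose=(-5,2,W); sL=40/109, sR=40/109; mL=0, mR=20/109; mL+mR=20/109 → advance +1; mR−mL=20/109 → turn +1·90°
n=3: pose=(-6,2,S); sL=1, sR=10/37; mL=-27/37, mR=-17/74; mL+mR=-71/74 → advance -1; mR−mL=1/2 → turn +1·90°

0 40/29 40/41 -480/1189 340/1189 -4 1 E
1 20/61 20/13 960/793 1090/793 -5 1 N
2 40/109 40/109 0 20/109 -5 2 W
3 1 10/37 -27/37 -17/74 -6 2 S
final -6 3 E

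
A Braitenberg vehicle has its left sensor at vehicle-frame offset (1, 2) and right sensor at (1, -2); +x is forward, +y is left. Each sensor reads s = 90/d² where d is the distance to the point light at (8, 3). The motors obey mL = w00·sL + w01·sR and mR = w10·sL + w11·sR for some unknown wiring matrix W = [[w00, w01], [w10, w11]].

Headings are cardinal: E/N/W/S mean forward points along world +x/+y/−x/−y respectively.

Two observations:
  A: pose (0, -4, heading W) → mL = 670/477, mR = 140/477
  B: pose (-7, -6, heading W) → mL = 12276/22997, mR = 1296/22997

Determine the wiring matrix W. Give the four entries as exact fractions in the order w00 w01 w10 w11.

1 1 -1 1

obs A: pose=(0,-4,W) → sL=5/9, sR=45/53, mL=670/477, mR=140/477
obs B: pose=(-7,-6,W) → sL=90/377, sR=18/61, mL=12276/22997, mR=1296/22997
sensor matrix S = [[5/9, 45/53], [90/377, 18/61]]; det S = -47240/1218841
solve [mL_A; mL_B] = S·[w00; w01] and [mR_A; mR_B] = S·[w10; w11]:
  w00 = 1, w01 = 1, w10 = -1, w11 = 1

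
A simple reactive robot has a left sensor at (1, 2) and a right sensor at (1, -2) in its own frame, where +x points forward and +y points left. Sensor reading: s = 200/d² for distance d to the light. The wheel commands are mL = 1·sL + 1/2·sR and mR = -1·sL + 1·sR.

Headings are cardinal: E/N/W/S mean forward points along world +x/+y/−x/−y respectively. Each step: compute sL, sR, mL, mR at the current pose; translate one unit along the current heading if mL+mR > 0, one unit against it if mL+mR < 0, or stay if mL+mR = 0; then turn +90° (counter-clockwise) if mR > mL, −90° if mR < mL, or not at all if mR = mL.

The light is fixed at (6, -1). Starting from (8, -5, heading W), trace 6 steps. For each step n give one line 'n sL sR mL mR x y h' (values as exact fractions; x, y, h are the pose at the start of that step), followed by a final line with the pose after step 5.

0 200/37 40 940/37 1280/37 8 -5 W
1 100/17 100/13 2150/221 400/221 7 -5 S
2 200/49 200/9 6700/441 8000/441 7 -6 W
3 5 5 15/2 0 6 -6 S
4 40/13 200/17 1980/221 1920/221 6 -7 W
5 100/17 100/13 2150/221 400/221 5 -7 N
final 5 -6 E

n=0: pose=(8,-5,W); sL=200/37, sR=40; mL=940/37, mR=1280/37; mL+mR=60 → advance +1; mR−mL=340/37 → turn +1·90°
n=1: pose=(7,-5,S); sL=100/17, sR=100/13; mL=2150/221, mR=400/221; mL+mR=150/13 → advance +1; mR−mL=-1750/221 → turn -1·90°
n=2: pose=(7,-6,W); sL=200/49, sR=200/9; mL=6700/441, mR=8000/441; mL+mR=100/3 → advance +1; mR−mL=1300/441 → turn +1·90°
n=3: pose=(6,-6,S); sL=5, sR=5; mL=15/2, mR=0; mL+mR=15/2 → advance +1; mR−mL=-15/2 → turn -1·90°
n=4: pose=(6,-7,W); sL=40/13, sR=200/17; mL=1980/221, mR=1920/221; mL+mR=300/17 → advance +1; mR−mL=-60/221 → turn -1·90°
n=5: pose=(5,-7,N); sL=100/17, sR=100/13; mL=2150/221, mR=400/221; mL+mR=150/13 → advance +1; mR−mL=-1750/221 → turn -1·90°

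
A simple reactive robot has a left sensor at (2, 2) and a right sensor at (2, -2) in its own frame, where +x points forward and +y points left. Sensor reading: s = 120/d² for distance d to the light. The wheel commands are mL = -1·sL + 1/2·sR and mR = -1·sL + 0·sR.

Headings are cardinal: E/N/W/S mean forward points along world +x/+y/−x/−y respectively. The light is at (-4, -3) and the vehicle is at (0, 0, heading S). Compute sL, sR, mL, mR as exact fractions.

120/37 24 324/37 -120/37

left sensor world pos  = (2, -2); dL² = 37
right sensor world pos = (-2, -2); dR² = 5
sL = 120/37 = 120/37
sR = 120/5 = 24
mL = -1·sL + 1/2·sR = 324/37
mR = -1·sL + 0·sR = -120/37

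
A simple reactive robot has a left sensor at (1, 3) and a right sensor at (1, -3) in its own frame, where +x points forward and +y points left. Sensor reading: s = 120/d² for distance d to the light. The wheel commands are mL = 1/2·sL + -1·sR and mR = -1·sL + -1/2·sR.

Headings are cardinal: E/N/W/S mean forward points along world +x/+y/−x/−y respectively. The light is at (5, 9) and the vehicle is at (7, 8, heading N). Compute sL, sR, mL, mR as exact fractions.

left sensor world pos  = (4, 9); dL² = 1
right sensor world pos = (10, 9); dR² = 25
sL = 120/1 = 120
sR = 120/25 = 24/5
mL = 1/2·sL + -1·sR = 276/5
mR = -1·sL + -1/2·sR = -612/5

120 24/5 276/5 -612/5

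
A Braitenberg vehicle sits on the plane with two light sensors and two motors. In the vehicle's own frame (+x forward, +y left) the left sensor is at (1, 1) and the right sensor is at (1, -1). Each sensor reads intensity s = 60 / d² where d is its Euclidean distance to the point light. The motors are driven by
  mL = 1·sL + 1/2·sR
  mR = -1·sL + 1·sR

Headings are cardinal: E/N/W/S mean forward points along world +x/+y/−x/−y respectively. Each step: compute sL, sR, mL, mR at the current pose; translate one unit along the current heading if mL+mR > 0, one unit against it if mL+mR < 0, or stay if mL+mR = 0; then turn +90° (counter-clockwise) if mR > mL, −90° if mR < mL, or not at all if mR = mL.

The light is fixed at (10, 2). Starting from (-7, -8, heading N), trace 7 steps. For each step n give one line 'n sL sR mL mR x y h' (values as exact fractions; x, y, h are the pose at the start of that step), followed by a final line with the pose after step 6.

n=0: pose=(-7,-8,N); sL=4/27, sR=60/337; mL=2158/9099, mR=272/9099; mL+mR=90/337 → advance +1; mR−mL=-1886/9099 → turn -1·90°
n=1: pose=(-7,-7,E); sL=3/16, sR=15/89; mL=387/1424, mR=-27/1424; mL+mR=45/178 → advance +1; mR−mL=-207/712 → turn -1·90°
n=2: pose=(-6,-7,S); sL=12/65, sR=60/389; mL=6618/25285, mR=-768/25285; mL+mR=90/389 → advance +1; mR−mL=-7386/25285 → turn -1·90°
n=3: pose=(-6,-8,W); sL=6/41, sR=6/37; mL=345/1517, mR=24/1517; mL+mR=9/37 → advance +1; mR−mL=-321/1517 → turn -1·90°
n=4: pose=(-7,-8,N); sL=4/27, sR=60/337; mL=2158/9099, mR=272/9099; mL+mR=90/337 → advance +1; mR−mL=-1886/9099 → turn -1·90°
n=5: pose=(-7,-7,E); sL=3/16, sR=15/89; mL=387/1424, mR=-27/1424; mL+mR=45/178 → advance +1; mR−mL=-207/712 → turn -1·90°
n=6: pose=(-6,-7,S); sL=12/65, sR=60/389; mL=6618/25285, mR=-768/25285; mL+mR=90/389 → advance +1; mR−mL=-7386/25285 → turn -1·90°

0 4/27 60/337 2158/9099 272/9099 -7 -8 N
1 3/16 15/89 387/1424 -27/1424 -7 -7 E
2 12/65 60/389 6618/25285 -768/25285 -6 -7 S
3 6/41 6/37 345/1517 24/1517 -6 -8 W
4 4/27 60/337 2158/9099 272/9099 -7 -8 N
5 3/16 15/89 387/1424 -27/1424 -7 -7 E
6 12/65 60/389 6618/25285 -768/25285 -6 -7 S
final -6 -8 W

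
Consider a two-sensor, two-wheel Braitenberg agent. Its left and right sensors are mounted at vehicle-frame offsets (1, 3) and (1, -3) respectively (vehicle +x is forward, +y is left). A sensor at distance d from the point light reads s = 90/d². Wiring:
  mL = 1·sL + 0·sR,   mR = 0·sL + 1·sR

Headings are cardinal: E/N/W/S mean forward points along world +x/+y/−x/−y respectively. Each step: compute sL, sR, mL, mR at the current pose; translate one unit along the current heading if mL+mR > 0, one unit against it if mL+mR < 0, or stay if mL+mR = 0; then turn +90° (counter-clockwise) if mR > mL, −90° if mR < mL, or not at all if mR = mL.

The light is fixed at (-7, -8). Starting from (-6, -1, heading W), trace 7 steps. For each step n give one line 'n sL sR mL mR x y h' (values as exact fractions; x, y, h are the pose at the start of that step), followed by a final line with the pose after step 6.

0 45/8 9/10 45/8 9/10 -6 -1 W
1 90/73 90/73 90/73 90/73 -7 -1 N
2 1 1 1 1 -7 0 N
3 90/109 90/109 90/109 90/109 -7 1 N
4 9/13 9/13 9/13 9/13 -7 2 N
5 10/17 10/17 10/17 10/17 -7 3 N
6 45/89 45/89 45/89 45/89 -7 4 N
final -7 5 N

n=0: pose=(-6,-1,W); sL=45/8, sR=9/10; mL=45/8, mR=9/10; mL+mR=261/40 → advance +1; mR−mL=-189/40 → turn -1·90°
n=1: pose=(-7,-1,N); sL=90/73, sR=90/73; mL=90/73, mR=90/73; mL+mR=180/73 → advance +1; mR−mL=0 → turn +0·90°
n=2: pose=(-7,0,N); sL=1, sR=1; mL=1, mR=1; mL+mR=2 → advance +1; mR−mL=0 → turn +0·90°
n=3: pose=(-7,1,N); sL=90/109, sR=90/109; mL=90/109, mR=90/109; mL+mR=180/109 → advance +1; mR−mL=0 → turn +0·90°
n=4: pose=(-7,2,N); sL=9/13, sR=9/13; mL=9/13, mR=9/13; mL+mR=18/13 → advance +1; mR−mL=0 → turn +0·90°
n=5: pose=(-7,3,N); sL=10/17, sR=10/17; mL=10/17, mR=10/17; mL+mR=20/17 → advance +1; mR−mL=0 → turn +0·90°
n=6: pose=(-7,4,N); sL=45/89, sR=45/89; mL=45/89, mR=45/89; mL+mR=90/89 → advance +1; mR−mL=0 → turn +0·90°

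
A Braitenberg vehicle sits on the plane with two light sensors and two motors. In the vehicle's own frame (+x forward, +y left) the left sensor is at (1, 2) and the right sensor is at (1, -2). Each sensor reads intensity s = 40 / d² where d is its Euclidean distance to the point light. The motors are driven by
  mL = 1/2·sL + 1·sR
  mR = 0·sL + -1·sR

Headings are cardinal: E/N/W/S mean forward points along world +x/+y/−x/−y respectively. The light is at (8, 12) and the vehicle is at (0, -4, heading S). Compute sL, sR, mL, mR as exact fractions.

left sensor world pos  = (2, -5); dL² = 325
right sensor world pos = (-2, -5); dR² = 389
sL = 40/325 = 8/65
sR = 40/389 = 40/389
mL = 1/2·sL + 1·sR = 4156/25285
mR = 0·sL + -1·sR = -40/389

8/65 40/389 4156/25285 -40/389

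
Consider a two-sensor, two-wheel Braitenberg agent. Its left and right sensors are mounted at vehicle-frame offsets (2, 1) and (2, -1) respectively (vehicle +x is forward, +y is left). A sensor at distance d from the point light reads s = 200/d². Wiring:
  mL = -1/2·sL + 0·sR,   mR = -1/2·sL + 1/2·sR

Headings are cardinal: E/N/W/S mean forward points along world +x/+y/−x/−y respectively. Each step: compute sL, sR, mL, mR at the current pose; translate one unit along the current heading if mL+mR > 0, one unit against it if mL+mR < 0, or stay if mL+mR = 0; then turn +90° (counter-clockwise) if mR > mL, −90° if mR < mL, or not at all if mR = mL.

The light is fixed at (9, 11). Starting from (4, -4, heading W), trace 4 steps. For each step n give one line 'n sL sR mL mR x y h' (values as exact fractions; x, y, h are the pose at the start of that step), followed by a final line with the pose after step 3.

n=0: pose=(4,-4,W); sL=40/61, sR=40/49; mL=-20/61, mR=240/2989; mL+mR=-740/2989 → advance -1; mR−mL=20/49 → turn +1·90°
n=1: pose=(5,-4,S); sL=100/149, sR=100/157; mL=-50/149, mR=-400/23393; mL+mR=-8250/23393 → advance -1; mR−mL=50/157 → turn +1·90°
n=2: pose=(5,-3,E); sL=200/173, sR=200/229; mL=-100/173, mR=-5600/39617; mL+mR=-28500/39617 → advance -1; mR−mL=100/229 → turn +1·90°
n=3: pose=(4,-3,N); sL=10/9, sR=5/4; mL=-5/9, mR=5/72; mL+mR=-35/72 → advance -1; mR−mL=5/8 → turn +1·90°

0 40/61 40/49 -20/61 240/2989 4 -4 W
1 100/149 100/157 -50/149 -400/23393 5 -4 S
2 200/173 200/229 -100/173 -5600/39617 5 -3 E
3 10/9 5/4 -5/9 5/72 4 -3 N
final 4 -4 W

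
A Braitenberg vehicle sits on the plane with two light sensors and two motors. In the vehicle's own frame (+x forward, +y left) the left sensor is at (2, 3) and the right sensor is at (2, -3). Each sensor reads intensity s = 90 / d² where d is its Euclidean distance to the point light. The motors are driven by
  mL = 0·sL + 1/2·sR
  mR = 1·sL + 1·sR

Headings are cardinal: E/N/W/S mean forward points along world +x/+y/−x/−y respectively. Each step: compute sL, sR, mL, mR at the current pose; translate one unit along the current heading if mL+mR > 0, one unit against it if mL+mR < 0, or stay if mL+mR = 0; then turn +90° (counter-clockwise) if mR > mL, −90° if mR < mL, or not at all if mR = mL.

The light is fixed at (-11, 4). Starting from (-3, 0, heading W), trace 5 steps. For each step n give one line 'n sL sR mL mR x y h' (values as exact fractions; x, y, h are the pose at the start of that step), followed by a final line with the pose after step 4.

n=0: pose=(-3,0,W); sL=18/17, sR=90/37; mL=45/37, mR=2196/629; mL+mR=2961/629 → advance +1; mR−mL=1431/629 → turn +1·90°
n=1: pose=(-4,0,S); sL=45/68, sR=45/26; mL=45/52, mR=2115/884; mL+mR=720/221 → advance +1; mR−mL=675/442 → turn +1·90°
n=2: pose=(-4,-1,E); sL=18/17, sR=18/29; mL=9/29, mR=828/493; mL+mR=981/493 → advance +1; mR−mL=675/493 → turn +1·90°
n=3: pose=(-3,-1,N); sL=45/17, sR=9/13; mL=9/26, mR=738/221; mL+mR=1629/442 → advance +1; mR−mL=1323/442 → turn +1·90°
n=4: pose=(-3,0,W); sL=18/17, sR=90/37; mL=45/37, mR=2196/629; mL+mR=2961/629 → advance +1; mR−mL=1431/629 → turn +1·90°

0 18/17 90/37 45/37 2196/629 -3 0 W
1 45/68 45/26 45/52 2115/884 -4 0 S
2 18/17 18/29 9/29 828/493 -4 -1 E
3 45/17 9/13 9/26 738/221 -3 -1 N
4 18/17 90/37 45/37 2196/629 -3 0 W
final -4 0 S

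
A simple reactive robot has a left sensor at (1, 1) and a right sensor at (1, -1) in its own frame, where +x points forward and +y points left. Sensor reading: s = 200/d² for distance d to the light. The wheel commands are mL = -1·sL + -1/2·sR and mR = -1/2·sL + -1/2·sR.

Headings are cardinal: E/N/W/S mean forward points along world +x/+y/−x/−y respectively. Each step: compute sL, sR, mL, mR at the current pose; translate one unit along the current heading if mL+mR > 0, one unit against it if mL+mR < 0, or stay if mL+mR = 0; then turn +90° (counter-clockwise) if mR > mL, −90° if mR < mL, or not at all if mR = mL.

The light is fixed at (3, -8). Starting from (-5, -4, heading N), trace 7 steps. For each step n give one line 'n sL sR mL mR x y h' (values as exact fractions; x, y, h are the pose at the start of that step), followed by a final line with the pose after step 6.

0 100/53 100/37 -6350/1961 -4500/1961 -5 -4 N
1 40/17 200/97 -5580/1649 -3640/1649 -5 -5 W
2 5 50/17 -110/17 -135/34 -4 -5 S
3 200/61 40/9 -3020/549 -2120/549 -4 -4 E
4 100/53 100/37 -6350/1961 -4500/1961 -5 -4 N
5 40/17 200/97 -5580/1649 -3640/1649 -5 -5 W
6 5 50/17 -110/17 -135/34 -4 -5 S
final -4 -4 E

n=0: pose=(-5,-4,N); sL=100/53, sR=100/37; mL=-6350/1961, mR=-4500/1961; mL+mR=-10850/1961 → advance -1; mR−mL=50/53 → turn +1·90°
n=1: pose=(-5,-5,W); sL=40/17, sR=200/97; mL=-5580/1649, mR=-3640/1649; mL+mR=-9220/1649 → advance -1; mR−mL=20/17 → turn +1·90°
n=2: pose=(-4,-5,S); sL=5, sR=50/17; mL=-110/17, mR=-135/34; mL+mR=-355/34 → advance -1; mR−mL=5/2 → turn +1·90°
n=3: pose=(-4,-4,E); sL=200/61, sR=40/9; mL=-3020/549, mR=-2120/549; mL+mR=-5140/549 → advance -1; mR−mL=100/61 → turn +1·90°
n=4: pose=(-5,-4,N); sL=100/53, sR=100/37; mL=-6350/1961, mR=-4500/1961; mL+mR=-10850/1961 → advance -1; mR−mL=50/53 → turn +1·90°
n=5: pose=(-5,-5,W); sL=40/17, sR=200/97; mL=-5580/1649, mR=-3640/1649; mL+mR=-9220/1649 → advance -1; mR−mL=20/17 → turn +1·90°
n=6: pose=(-4,-5,S); sL=5, sR=50/17; mL=-110/17, mR=-135/34; mL+mR=-355/34 → advance -1; mR−mL=5/2 → turn +1·90°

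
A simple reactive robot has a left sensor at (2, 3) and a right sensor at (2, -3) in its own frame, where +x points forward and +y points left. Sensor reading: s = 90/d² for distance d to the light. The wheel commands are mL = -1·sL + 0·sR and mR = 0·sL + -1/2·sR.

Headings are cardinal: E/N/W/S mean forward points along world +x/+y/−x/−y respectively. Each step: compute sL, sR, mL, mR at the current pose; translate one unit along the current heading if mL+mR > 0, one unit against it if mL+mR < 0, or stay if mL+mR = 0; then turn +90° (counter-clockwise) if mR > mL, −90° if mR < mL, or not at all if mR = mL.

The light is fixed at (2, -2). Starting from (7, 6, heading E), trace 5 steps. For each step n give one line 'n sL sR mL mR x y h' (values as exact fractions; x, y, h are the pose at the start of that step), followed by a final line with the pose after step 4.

n=0: pose=(7,6,E); sL=9/17, sR=45/37; mL=-9/17, mR=-45/74; mL+mR=-1431/1258 → advance -1; mR−mL=-99/1258 → turn -1·90°
n=1: pose=(6,6,S); sL=18/17, sR=90/37; mL=-18/17, mR=-45/37; mL+mR=-1431/629 → advance -1; mR−mL=-99/629 → turn -1·90°
n=2: pose=(6,7,W); sL=9/4, sR=45/74; mL=-9/4, mR=-45/148; mL+mR=-189/74 → advance -1; mR−mL=72/37 → turn +1·90°
n=3: pose=(7,7,S); sL=90/113, sR=90/53; mL=-90/113, mR=-45/53; mL+mR=-9855/5989 → advance -1; mR−mL=-315/5989 → turn -1·90°
n=4: pose=(7,8,W); sL=45/29, sR=45/89; mL=-45/29, mR=-45/178; mL+mR=-9315/5162 → advance -1; mR−mL=6705/5162 → turn +1·90°

0 9/17 45/37 -9/17 -45/74 7 6 E
1 18/17 90/37 -18/17 -45/37 6 6 S
2 9/4 45/74 -9/4 -45/148 6 7 W
3 90/113 90/53 -90/113 -45/53 7 7 S
4 45/29 45/89 -45/29 -45/178 7 8 W
final 8 8 S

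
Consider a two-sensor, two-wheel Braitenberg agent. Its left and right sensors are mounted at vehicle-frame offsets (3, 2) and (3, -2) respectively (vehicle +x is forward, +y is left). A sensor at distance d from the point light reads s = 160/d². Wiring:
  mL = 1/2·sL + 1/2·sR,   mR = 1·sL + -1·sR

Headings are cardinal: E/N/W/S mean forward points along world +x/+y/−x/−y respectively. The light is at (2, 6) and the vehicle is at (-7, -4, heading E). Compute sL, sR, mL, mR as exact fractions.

left sensor world pos  = (-4, -2); dL² = 100
right sensor world pos = (-4, -6); dR² = 180
sL = 160/100 = 8/5
sR = 160/180 = 8/9
mL = 1/2·sL + 1/2·sR = 56/45
mR = 1·sL + -1·sR = 32/45

8/5 8/9 56/45 32/45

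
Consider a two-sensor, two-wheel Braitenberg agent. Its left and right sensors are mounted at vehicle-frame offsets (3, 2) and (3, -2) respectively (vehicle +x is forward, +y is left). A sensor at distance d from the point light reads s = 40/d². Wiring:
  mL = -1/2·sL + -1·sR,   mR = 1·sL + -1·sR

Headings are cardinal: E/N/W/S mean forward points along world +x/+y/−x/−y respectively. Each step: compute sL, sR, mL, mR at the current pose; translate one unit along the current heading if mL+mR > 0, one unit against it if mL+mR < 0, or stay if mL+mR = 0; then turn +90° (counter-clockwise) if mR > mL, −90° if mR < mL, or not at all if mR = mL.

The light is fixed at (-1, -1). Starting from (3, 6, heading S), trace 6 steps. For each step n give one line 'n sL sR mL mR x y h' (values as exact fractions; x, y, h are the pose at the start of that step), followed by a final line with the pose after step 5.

0 10/13 2 -31/13 -16/13 3 6 S
1 40/149 8/17 -1532/2533 -512/2533 3 7 E
2 20/61 20/73 -1950/4453 240/4453 2 7 N
3 8/5 40/81 -524/405 448/405 2 6 W
4 10/13 2 -31/13 -16/13 3 6 S
5 40/149 8/17 -1532/2533 -512/2533 3 7 E
final 2 7 N

n=0: pose=(3,6,S); sL=10/13, sR=2; mL=-31/13, mR=-16/13; mL+mR=-47/13 → advance -1; mR−mL=15/13 → turn +1·90°
n=1: pose=(3,7,E); sL=40/149, sR=8/17; mL=-1532/2533, mR=-512/2533; mL+mR=-2044/2533 → advance -1; mR−mL=60/149 → turn +1·90°
n=2: pose=(2,7,N); sL=20/61, sR=20/73; mL=-1950/4453, mR=240/4453; mL+mR=-1710/4453 → advance -1; mR−mL=30/61 → turn +1·90°
n=3: pose=(2,6,W); sL=8/5, sR=40/81; mL=-524/405, mR=448/405; mL+mR=-76/405 → advance -1; mR−mL=12/5 → turn +1·90°
n=4: pose=(3,6,S); sL=10/13, sR=2; mL=-31/13, mR=-16/13; mL+mR=-47/13 → advance -1; mR−mL=15/13 → turn +1·90°
n=5: pose=(3,7,E); sL=40/149, sR=8/17; mL=-1532/2533, mR=-512/2533; mL+mR=-2044/2533 → advance -1; mR−mL=60/149 → turn +1·90°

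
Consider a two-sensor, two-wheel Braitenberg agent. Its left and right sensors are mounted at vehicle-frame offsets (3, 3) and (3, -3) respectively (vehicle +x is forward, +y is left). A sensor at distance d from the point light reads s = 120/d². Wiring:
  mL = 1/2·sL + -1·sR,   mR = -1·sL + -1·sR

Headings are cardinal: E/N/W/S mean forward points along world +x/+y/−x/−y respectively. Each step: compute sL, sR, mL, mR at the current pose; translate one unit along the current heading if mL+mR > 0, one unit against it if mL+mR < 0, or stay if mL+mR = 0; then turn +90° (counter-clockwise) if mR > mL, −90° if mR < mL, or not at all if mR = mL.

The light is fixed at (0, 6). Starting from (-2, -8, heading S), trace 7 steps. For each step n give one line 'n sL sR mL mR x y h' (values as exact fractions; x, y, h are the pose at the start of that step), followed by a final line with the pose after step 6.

0 12/29 60/157 -798/4553 -3624/4553 -2 -8 S
1 120/281 24/25 -5244/7025 -9744/7025 -2 -7 W
2 30/29 15/13 -240/377 -825/377 -1 -7 N
3 24/25 120/293 516/7325 -10032/7325 -1 -8 E
4 12/29 60/157 -798/4553 -3624/4553 -2 -8 S
5 120/281 24/25 -5244/7025 -9744/7025 -2 -7 W
6 30/29 15/13 -240/377 -825/377 -1 -7 N
final -1 -8 E

n=0: pose=(-2,-8,S); sL=12/29, sR=60/157; mL=-798/4553, mR=-3624/4553; mL+mR=-4422/4553 → advance -1; mR−mL=-18/29 → turn -1·90°
n=1: pose=(-2,-7,W); sL=120/281, sR=24/25; mL=-5244/7025, mR=-9744/7025; mL+mR=-14988/7025 → advance -1; mR−mL=-180/281 → turn -1·90°
n=2: pose=(-1,-7,N); sL=30/29, sR=15/13; mL=-240/377, mR=-825/377; mL+mR=-1065/377 → advance -1; mR−mL=-45/29 → turn -1·90°
n=3: pose=(-1,-8,E); sL=24/25, sR=120/293; mL=516/7325, mR=-10032/7325; mL+mR=-9516/7325 → advance -1; mR−mL=-36/25 → turn -1·90°
n=4: pose=(-2,-8,S); sL=12/29, sR=60/157; mL=-798/4553, mR=-3624/4553; mL+mR=-4422/4553 → advance -1; mR−mL=-18/29 → turn -1·90°
n=5: pose=(-2,-7,W); sL=120/281, sR=24/25; mL=-5244/7025, mR=-9744/7025; mL+mR=-14988/7025 → advance -1; mR−mL=-180/281 → turn -1·90°
n=6: pose=(-1,-7,N); sL=30/29, sR=15/13; mL=-240/377, mR=-825/377; mL+mR=-1065/377 → advance -1; mR−mL=-45/29 → turn -1·90°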